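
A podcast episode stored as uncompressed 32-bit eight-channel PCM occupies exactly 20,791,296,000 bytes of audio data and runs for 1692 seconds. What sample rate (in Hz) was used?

Bytes = sample_rate × seconds × bytes_per_sample × channels.
sample_rate = 20,791,296,000 / (1,692 × 4 × 8) = 20,791,296,000 / 54,144 = 384,000 Hz.

384,000 Hz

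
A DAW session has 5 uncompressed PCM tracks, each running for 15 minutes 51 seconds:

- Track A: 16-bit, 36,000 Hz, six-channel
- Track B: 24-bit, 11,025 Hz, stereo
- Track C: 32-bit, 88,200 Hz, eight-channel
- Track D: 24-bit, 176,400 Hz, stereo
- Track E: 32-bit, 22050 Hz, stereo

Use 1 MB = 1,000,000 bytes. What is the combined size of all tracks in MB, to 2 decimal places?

15 minutes 51 seconds = 951 s.
Track A: 36,000 × 951 × 2 × 6 = 410,832,000 bytes.
Track B: 11,025 × 951 × 3 × 2 = 62,908,650 bytes.
Track C: 88,200 × 951 × 4 × 8 = 2,684,102,400 bytes.
Track D: 176,400 × 951 × 3 × 2 = 1,006,538,400 bytes.
Track E: 22,050 × 951 × 4 × 2 = 167,756,400 bytes.
Total = 4,332,137,850 bytes = 4332.14 MB.

4332.14 MB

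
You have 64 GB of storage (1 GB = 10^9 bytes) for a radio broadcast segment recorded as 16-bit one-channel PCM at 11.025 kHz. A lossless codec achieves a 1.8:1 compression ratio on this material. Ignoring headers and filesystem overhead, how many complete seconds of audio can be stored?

Uncompressed byte rate = 11,025 × 2 × 1 = 22,050 bytes/s.
After 1.8:1 compression, effective rate ≈ 12250 bytes/s.
Capacity = 64 × 1,000,000,000 = 64,000,000,000 bytes.
64,000,000,000 / effective rate ≈ 5224489.8 s → 5,224,489 seconds.

5,224,489 seconds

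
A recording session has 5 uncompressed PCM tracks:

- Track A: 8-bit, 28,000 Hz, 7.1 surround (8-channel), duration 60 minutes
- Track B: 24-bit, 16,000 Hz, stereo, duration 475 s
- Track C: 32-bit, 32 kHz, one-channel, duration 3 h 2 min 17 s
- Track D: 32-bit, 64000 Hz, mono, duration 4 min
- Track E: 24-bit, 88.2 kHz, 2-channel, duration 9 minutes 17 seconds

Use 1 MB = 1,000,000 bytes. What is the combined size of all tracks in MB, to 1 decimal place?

Track A: 60 minutes = 3,600 s; 28,000 × 3,600 × 1 × 8 = 806,400,000 bytes.
Track B: 16,000 × 475 × 3 × 2 = 45,600,000 bytes.
Track C: 3 h 2 min 17 s = 10,937 s; 32,000 × 10,937 × 4 × 1 = 1,399,936,000 bytes.
Track D: 4 min = 240 s; 64,000 × 240 × 4 × 1 = 61,440,000 bytes.
Track E: 9 minutes 17 seconds = 557 s; 88,200 × 557 × 3 × 2 = 294,764,400 bytes.
Total = 2,608,140,400 bytes = 2608.1 MB.

2608.1 MB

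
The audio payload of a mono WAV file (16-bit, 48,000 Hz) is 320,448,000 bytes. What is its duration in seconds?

3,338 seconds

Byte rate = 48,000 × 2 × 1 = 96,000 bytes/s.
Duration = 320,448,000 / 96,000 = 3,338 s.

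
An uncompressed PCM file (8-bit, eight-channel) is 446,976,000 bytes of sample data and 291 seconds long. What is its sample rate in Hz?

Bytes = sample_rate × seconds × bytes_per_sample × channels.
sample_rate = 446,976,000 / (291 × 1 × 8) = 446,976,000 / 2,328 = 192,000 Hz.

192,000 Hz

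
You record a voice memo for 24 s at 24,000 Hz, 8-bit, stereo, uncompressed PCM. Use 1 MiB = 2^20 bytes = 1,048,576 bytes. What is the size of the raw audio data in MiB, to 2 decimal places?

1.10 MiB

Bytes = 24,000 samples/s × 24 s × 1 bytes/sample × 2 ch = 1,152,000 bytes.
1,152,000 / 1,048,576 = 1.10 MiB.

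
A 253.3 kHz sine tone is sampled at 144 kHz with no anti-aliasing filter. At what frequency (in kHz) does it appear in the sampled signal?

34.7 kHz

Nyquist = 144,000/2 = 72,000 Hz; 253,300 Hz exceeds it.
Alias = |253,300 − 2×144,000| = |253,300 − 288,000| = 34,700 Hz = 34.7 kHz.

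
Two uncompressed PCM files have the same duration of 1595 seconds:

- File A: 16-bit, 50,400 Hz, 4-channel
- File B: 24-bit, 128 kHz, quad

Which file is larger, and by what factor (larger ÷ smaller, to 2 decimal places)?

File B, by a factor of 3.81

File A: 50,400 × 2 × 4 = 403,200 bytes/s.
File B: 128,000 × 3 × 4 = 1,536,000 bytes/s.
File B is larger; ratio = 2,449,920,000 / 643,104,000 = 3.81.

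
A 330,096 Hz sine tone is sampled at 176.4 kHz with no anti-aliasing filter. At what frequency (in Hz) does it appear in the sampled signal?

22,704 Hz

Nyquist = 176,400/2 = 88,200 Hz; 330,096 Hz exceeds it.
Alias = |330,096 − 2×176,400| = |330,096 − 352,800| = 22,704 Hz.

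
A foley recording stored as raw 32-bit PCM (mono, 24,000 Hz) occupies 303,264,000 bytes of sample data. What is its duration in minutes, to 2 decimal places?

52.65 minutes

Byte rate = 24,000 × 4 × 1 = 96,000 bytes/s.
Duration = 303,264,000 / 96,000 = 3,159 s.
3,159 s / 60 = 52.65 minutes.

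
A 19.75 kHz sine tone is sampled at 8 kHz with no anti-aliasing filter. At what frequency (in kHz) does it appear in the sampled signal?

3.75 kHz

Nyquist = 8,000/2 = 4,000 Hz; 19,750 Hz exceeds it.
Alias = |19,750 − 2×8,000| = |19,750 − 16,000| = 3,750 Hz = 3.75 kHz.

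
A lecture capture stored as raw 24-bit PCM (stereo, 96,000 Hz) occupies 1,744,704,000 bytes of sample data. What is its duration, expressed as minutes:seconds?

50:29

Byte rate = 96,000 × 3 × 2 = 576,000 bytes/s.
Duration = 1,744,704,000 / 576,000 = 3,029 s.
3,029 s = 50:29.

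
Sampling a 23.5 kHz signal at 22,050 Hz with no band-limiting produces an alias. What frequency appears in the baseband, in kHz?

Nyquist = 22,050/2 = 11,025 Hz; 23,500 Hz exceeds it.
Alias = |23,500 − 1×22,050| = |23,500 − 22,050| = 1,450 Hz = 1.45 kHz.

1.45 kHz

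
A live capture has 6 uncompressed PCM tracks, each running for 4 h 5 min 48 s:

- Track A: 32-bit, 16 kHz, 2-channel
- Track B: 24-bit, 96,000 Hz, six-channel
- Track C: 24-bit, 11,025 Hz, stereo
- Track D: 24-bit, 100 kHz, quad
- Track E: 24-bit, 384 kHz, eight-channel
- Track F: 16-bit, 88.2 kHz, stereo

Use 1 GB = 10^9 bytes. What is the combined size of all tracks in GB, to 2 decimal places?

4 h 5 min 48 s = 14,748 s.
Track A: 16,000 × 14,748 × 4 × 2 = 1,887,744,000 bytes.
Track B: 96,000 × 14,748 × 3 × 6 = 25,484,544,000 bytes.
Track C: 11,025 × 14,748 × 3 × 2 = 975,580,200 bytes.
Track D: 100,000 × 14,748 × 3 × 4 = 17,697,600,000 bytes.
Track E: 384,000 × 14,748 × 3 × 8 = 135,917,568,000 bytes.
Track F: 88,200 × 14,748 × 2 × 2 = 5,203,094,400 bytes.
Total = 187,166,130,600 bytes = 187.17 GB.

187.17 GB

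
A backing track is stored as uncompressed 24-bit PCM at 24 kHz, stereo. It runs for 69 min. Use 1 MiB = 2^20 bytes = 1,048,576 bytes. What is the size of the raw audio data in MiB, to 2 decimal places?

Duration = 69 min = 4,140 s.
Bytes = 24,000 samples/s × 4,140 s × 3 bytes/sample × 2 ch = 596,160,000 bytes.
596,160,000 / 1,048,576 = 568.54 MiB.

568.54 MiB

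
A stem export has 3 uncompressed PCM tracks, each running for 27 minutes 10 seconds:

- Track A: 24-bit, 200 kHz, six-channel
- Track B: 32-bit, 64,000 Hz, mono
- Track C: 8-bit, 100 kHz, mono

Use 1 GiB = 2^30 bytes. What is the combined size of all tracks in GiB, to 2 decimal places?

6.01 GiB

27 minutes 10 seconds = 1,630 s.
Track A: 200,000 × 1,630 × 3 × 6 = 5,868,000,000 bytes.
Track B: 64,000 × 1,630 × 4 × 1 = 417,280,000 bytes.
Track C: 100,000 × 1,630 × 1 × 1 = 163,000,000 bytes.
Total = 6,448,280,000 bytes = 6.01 GiB.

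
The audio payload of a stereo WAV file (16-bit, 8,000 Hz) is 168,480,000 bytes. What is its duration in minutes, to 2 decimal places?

87.75 minutes

Byte rate = 8,000 × 2 × 2 = 32,000 bytes/s.
Duration = 168,480,000 / 32,000 = 5,265 s.
5,265 s / 60 = 87.75 minutes.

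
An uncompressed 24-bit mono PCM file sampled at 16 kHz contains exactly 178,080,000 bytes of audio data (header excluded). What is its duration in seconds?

3,710 seconds

Byte rate = 16,000 × 3 × 1 = 48,000 bytes/s.
Duration = 178,080,000 / 48,000 = 3,710 s.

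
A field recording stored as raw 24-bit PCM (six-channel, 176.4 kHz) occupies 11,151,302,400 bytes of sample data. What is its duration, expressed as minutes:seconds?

58:32

Byte rate = 176,400 × 3 × 6 = 3,175,200 bytes/s.
Duration = 11,151,302,400 / 3,175,200 = 3,512 s.
3,512 s = 58:32.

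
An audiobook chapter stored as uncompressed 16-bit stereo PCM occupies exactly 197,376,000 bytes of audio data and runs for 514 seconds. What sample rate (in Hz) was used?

Bytes = sample_rate × seconds × bytes_per_sample × channels.
sample_rate = 197,376,000 / (514 × 2 × 2) = 197,376,000 / 2,056 = 96,000 Hz.

96,000 Hz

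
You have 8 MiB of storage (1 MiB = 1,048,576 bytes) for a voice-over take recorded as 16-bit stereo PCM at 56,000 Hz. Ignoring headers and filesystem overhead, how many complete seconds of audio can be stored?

Uncompressed byte rate = 56,000 × 2 × 2 = 224,000 bytes/s.
Capacity = 8 × 1,048,576 = 8,388,608 bytes.
8,388,608 / 224,000 ≈ 37.45 s → 37 seconds.

37 seconds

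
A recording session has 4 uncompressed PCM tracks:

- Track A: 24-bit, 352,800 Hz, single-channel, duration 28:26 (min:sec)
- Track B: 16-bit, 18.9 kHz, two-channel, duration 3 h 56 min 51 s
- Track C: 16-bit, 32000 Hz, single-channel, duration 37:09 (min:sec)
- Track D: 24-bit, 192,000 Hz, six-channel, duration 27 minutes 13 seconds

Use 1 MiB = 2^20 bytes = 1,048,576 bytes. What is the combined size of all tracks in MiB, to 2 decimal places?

Track A: 28:26 (min:sec) = 1,706 s; 352,800 × 1,706 × 3 × 1 = 1,805,630,400 bytes.
Track B: 3 h 56 min 51 s = 14,211 s; 18,900 × 14,211 × 2 × 2 = 1,074,351,600 bytes.
Track C: 37:09 (min:sec) = 2,229 s; 32,000 × 2,229 × 2 × 1 = 142,656,000 bytes.
Track D: 27 minutes 13 seconds = 1,633 s; 192,000 × 1,633 × 3 × 6 = 5,643,648,000 bytes.
Total = 8,666,286,000 bytes = 8264.81 MiB.

8264.81 MiB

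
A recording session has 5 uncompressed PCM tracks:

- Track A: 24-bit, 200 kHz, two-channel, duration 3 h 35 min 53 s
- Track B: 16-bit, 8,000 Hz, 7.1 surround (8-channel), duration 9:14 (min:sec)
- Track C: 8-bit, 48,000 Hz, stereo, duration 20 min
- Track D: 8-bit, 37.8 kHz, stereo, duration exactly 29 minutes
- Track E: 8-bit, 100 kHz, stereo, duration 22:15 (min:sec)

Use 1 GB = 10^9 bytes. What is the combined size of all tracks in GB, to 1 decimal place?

16.1 GB

Track A: 3 h 35 min 53 s = 12,953 s; 200,000 × 12,953 × 3 × 2 = 15,543,600,000 bytes.
Track B: 9:14 (min:sec) = 554 s; 8,000 × 554 × 2 × 8 = 70,912,000 bytes.
Track C: 20 min = 1,200 s; 48,000 × 1,200 × 1 × 2 = 115,200,000 bytes.
Track D: exactly 29 minutes = 1,740 s; 37,800 × 1,740 × 1 × 2 = 131,544,000 bytes.
Track E: 22:15 (min:sec) = 1,335 s; 100,000 × 1,335 × 1 × 2 = 267,000,000 bytes.
Total = 16,128,256,000 bytes = 16.1 GB.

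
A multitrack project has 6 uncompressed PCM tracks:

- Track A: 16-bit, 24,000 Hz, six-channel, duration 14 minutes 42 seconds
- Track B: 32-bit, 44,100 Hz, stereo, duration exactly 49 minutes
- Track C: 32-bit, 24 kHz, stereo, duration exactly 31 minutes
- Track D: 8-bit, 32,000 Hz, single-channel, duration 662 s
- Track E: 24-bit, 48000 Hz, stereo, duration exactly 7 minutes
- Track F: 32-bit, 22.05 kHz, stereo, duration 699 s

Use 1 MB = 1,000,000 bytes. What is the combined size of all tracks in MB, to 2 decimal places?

1913.82 MB

Track A: 14 minutes 42 seconds = 882 s; 24,000 × 882 × 2 × 6 = 254,016,000 bytes.
Track B: exactly 49 minutes = 2,940 s; 44,100 × 2,940 × 4 × 2 = 1,037,232,000 bytes.
Track C: exactly 31 minutes = 1,860 s; 24,000 × 1,860 × 4 × 2 = 357,120,000 bytes.
Track D: 32,000 × 662 × 1 × 1 = 21,184,000 bytes.
Track E: exactly 7 minutes = 420 s; 48,000 × 420 × 3 × 2 = 120,960,000 bytes.
Track F: 22,050 × 699 × 4 × 2 = 123,303,600 bytes.
Total = 1,913,815,600 bytes = 1913.82 MB.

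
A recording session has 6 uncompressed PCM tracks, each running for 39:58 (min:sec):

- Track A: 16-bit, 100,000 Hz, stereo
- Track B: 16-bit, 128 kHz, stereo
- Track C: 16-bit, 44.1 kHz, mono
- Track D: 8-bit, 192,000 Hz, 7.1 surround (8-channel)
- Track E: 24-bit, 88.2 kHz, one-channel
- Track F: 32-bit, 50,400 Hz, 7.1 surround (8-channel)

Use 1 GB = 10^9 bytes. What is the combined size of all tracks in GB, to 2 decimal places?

10.58 GB

39:58 (min:sec) = 2,398 s.
Track A: 100,000 × 2,398 × 2 × 2 = 959,200,000 bytes.
Track B: 128,000 × 2,398 × 2 × 2 = 1,227,776,000 bytes.
Track C: 44,100 × 2,398 × 2 × 1 = 211,503,600 bytes.
Track D: 192,000 × 2,398 × 1 × 8 = 3,683,328,000 bytes.
Track E: 88,200 × 2,398 × 3 × 1 = 634,510,800 bytes.
Track F: 50,400 × 2,398 × 4 × 8 = 3,867,494,400 bytes.
Total = 10,583,812,800 bytes = 10.58 GB.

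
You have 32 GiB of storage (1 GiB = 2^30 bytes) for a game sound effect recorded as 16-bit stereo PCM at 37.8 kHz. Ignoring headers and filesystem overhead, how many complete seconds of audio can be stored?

Uncompressed byte rate = 37,800 × 2 × 2 = 151,200 bytes/s.
Capacity = 32 × 1,073,741,824 = 34,359,738,368 bytes.
34,359,738,368 / 151,200 ≈ 227246.95 s → 227,246 seconds.

227,246 seconds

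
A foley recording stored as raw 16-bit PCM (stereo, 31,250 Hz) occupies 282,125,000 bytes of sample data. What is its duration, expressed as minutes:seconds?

37:37

Byte rate = 31,250 × 2 × 2 = 125,000 bytes/s.
Duration = 282,125,000 / 125,000 = 2,257 s.
2,257 s = 37:37.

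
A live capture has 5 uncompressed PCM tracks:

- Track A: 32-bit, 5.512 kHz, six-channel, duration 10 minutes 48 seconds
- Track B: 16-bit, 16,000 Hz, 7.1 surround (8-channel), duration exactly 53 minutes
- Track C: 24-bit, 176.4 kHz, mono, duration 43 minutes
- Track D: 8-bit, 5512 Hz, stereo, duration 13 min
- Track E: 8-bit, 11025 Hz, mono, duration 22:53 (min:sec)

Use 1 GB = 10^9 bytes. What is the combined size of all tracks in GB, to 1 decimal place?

2.3 GB

Track A: 10 minutes 48 seconds = 648 s; 5,512 × 648 × 4 × 6 = 85,722,624 bytes.
Track B: exactly 53 minutes = 3,180 s; 16,000 × 3,180 × 2 × 8 = 814,080,000 bytes.
Track C: 43 minutes = 2,580 s; 176,400 × 2,580 × 3 × 1 = 1,365,336,000 bytes.
Track D: 13 min = 780 s; 5,512 × 780 × 1 × 2 = 8,598,720 bytes.
Track E: 22:53 (min:sec) = 1,373 s; 11,025 × 1,373 × 1 × 1 = 15,137,325 bytes.
Total = 2,288,874,669 bytes = 2.3 GB.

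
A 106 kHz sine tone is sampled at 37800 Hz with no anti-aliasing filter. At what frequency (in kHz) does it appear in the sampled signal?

7.4 kHz

Nyquist = 37,800/2 = 18,900 Hz; 106,000 Hz exceeds it.
Alias = |106,000 − 3×37,800| = |106,000 − 113,400| = 7,400 Hz = 7.4 kHz.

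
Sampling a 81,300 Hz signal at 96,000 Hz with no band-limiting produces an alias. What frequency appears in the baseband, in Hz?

Nyquist = 96,000/2 = 48,000 Hz; 81,300 Hz exceeds it.
Alias = |81,300 − 1×96,000| = |81,300 − 96,000| = 14,700 Hz.

14,700 Hz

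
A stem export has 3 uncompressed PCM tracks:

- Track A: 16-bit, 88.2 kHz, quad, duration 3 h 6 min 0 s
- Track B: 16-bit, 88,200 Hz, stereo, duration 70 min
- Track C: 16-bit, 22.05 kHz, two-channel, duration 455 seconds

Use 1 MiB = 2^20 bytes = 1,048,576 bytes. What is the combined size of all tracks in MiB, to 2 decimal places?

Track A: 3 h 6 min 0 s = 11,160 s; 88,200 × 11,160 × 2 × 4 = 7,874,496,000 bytes.
Track B: 70 min = 4,200 s; 88,200 × 4,200 × 2 × 2 = 1,481,760,000 bytes.
Track C: 22,050 × 455 × 2 × 2 = 40,131,000 bytes.
Total = 9,396,387,000 bytes = 8961.09 MiB.

8961.09 MiB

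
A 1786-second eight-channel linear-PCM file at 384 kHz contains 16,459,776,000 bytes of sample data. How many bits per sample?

24 bits

Bytes per sample = 16,459,776,000 / (384,000 × 1,786 × 8) = 16,459,776,000 / 5,486,592,000 = 3.
Bit depth = 3 × 8 = 24 bits.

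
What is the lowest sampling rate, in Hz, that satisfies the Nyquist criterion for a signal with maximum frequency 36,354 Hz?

72,708 Hz

Minimum sample rate = 2 × 36,354 Hz = 72,708 Hz.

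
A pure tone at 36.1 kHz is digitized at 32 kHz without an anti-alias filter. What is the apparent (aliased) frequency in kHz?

Nyquist = 32,000/2 = 16,000 Hz; 36,100 Hz exceeds it.
Alias = |36,100 − 1×32,000| = |36,100 − 32,000| = 4,100 Hz = 4.1 kHz.

4.1 kHz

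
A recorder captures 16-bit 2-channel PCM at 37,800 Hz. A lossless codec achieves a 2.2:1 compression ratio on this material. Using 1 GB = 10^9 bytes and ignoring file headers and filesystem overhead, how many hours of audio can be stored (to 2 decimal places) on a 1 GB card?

4.04 hours

Uncompressed byte rate = 37,800 × 2 × 2 = 151,200 bytes/s.
After 2.2:1 compression, effective rate ≈ 68727.27 bytes/s.
Capacity = 1 × 1,000,000,000 = 1,000,000,000 bytes.
1,000,000,000 / effective rate ≈ 14550.26 s → 4.04 hours.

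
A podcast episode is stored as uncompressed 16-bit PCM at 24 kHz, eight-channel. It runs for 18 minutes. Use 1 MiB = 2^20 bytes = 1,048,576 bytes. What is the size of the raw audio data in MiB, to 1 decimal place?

395.5 MiB

Duration = 18 minutes = 1,080 s.
Bytes = 24,000 samples/s × 1,080 s × 2 bytes/sample × 8 ch = 414,720,000 bytes.
414,720,000 / 1,048,576 = 395.5 MiB.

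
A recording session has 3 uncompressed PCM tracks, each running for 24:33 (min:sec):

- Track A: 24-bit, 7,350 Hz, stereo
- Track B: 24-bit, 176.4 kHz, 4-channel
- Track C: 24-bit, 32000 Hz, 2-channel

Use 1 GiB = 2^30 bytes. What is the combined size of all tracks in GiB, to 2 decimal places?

24:33 (min:sec) = 1,473 s.
Track A: 7,350 × 1,473 × 3 × 2 = 64,959,300 bytes.
Track B: 176,400 × 1,473 × 3 × 4 = 3,118,046,400 bytes.
Track C: 32,000 × 1,473 × 3 × 2 = 282,816,000 bytes.
Total = 3,465,821,700 bytes = 3.23 GiB.

3.23 GiB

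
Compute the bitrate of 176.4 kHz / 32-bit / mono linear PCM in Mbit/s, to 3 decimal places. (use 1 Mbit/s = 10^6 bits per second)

5.645 Mbit/s

Bit rate = 176,400 × 32 × 1 = 5,644,800 bits/s.
= 5.645 Mbit/s.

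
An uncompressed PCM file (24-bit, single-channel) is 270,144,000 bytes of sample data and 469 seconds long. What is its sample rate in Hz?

192,000 Hz

Bytes = sample_rate × seconds × bytes_per_sample × channels.
sample_rate = 270,144,000 / (469 × 3 × 1) = 270,144,000 / 1,407 = 192,000 Hz.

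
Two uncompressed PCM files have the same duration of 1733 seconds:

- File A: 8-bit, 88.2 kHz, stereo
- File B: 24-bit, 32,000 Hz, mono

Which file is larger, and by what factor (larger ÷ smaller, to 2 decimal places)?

File A: 88,200 × 1 × 2 = 176,400 bytes/s.
File B: 32,000 × 3 × 1 = 96,000 bytes/s.
File A is larger; ratio = 305,701,200 / 166,368,000 = 1.84.

File A, by a factor of 1.84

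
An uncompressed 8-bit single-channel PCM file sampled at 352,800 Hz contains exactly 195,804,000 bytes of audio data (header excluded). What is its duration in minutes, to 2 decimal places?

9.25 minutes

Byte rate = 352,800 × 1 × 1 = 352,800 bytes/s.
Duration = 195,804,000 / 352,800 = 555 s.
555 s / 60 = 9.25 minutes.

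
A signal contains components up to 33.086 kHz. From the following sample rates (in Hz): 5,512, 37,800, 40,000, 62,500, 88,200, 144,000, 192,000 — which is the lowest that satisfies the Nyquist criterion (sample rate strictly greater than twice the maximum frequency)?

Need sample rate > 2 × 33,086 = 66,172 Hz.
Lowest listed rate above 66,172 Hz is 88,200 Hz.

88,200 Hz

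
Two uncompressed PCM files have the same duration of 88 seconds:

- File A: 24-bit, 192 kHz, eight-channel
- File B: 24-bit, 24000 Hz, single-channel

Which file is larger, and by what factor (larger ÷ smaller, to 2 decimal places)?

File A, by a factor of 64.00

File A: 192,000 × 3 × 8 = 4,608,000 bytes/s.
File B: 24,000 × 3 × 1 = 72,000 bytes/s.
File A is larger; ratio = 405,504,000 / 6,336,000 = 64.00.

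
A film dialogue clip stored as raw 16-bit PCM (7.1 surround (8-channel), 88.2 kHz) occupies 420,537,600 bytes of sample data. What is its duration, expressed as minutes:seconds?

Byte rate = 88,200 × 2 × 8 = 1,411,200 bytes/s.
Duration = 420,537,600 / 1,411,200 = 298 s.
298 s = 4:58.

4:58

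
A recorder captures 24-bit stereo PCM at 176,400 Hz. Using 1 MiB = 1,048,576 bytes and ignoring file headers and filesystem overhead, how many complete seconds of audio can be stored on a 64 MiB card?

63 seconds

Uncompressed byte rate = 176,400 × 3 × 2 = 1,058,400 bytes/s.
Capacity = 64 × 1,048,576 = 67,108,864 bytes.
67,108,864 / 1,058,400 ≈ 63.41 s → 63 seconds.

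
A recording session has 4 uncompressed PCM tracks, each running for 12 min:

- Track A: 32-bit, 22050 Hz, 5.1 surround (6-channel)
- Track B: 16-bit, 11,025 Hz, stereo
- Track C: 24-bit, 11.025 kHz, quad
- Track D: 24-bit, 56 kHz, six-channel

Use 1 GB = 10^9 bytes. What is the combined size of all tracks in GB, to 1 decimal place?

12 min = 720 s.
Track A: 22,050 × 720 × 4 × 6 = 381,024,000 bytes.
Track B: 11,025 × 720 × 2 × 2 = 31,752,000 bytes.
Track C: 11,025 × 720 × 3 × 4 = 95,256,000 bytes.
Track D: 56,000 × 720 × 3 × 6 = 725,760,000 bytes.
Total = 1,233,792,000 bytes = 1.2 GB.

1.2 GB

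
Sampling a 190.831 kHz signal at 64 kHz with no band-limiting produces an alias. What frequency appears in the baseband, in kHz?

Nyquist = 64,000/2 = 32,000 Hz; 190,831 Hz exceeds it.
Alias = |190,831 − 3×64,000| = |190,831 − 192,000| = 1,169 Hz = 1.169 kHz.

1.169 kHz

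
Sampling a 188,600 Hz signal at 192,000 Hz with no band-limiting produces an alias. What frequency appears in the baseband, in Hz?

3,400 Hz

Nyquist = 192,000/2 = 96,000 Hz; 188,600 Hz exceeds it.
Alias = |188,600 − 1×192,000| = |188,600 − 192,000| = 3,400 Hz.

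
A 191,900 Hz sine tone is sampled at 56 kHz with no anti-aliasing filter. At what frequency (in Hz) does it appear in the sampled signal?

Nyquist = 56,000/2 = 28,000 Hz; 191,900 Hz exceeds it.
Alias = |191,900 − 3×56,000| = |191,900 − 168,000| = 23,900 Hz.

23,900 Hz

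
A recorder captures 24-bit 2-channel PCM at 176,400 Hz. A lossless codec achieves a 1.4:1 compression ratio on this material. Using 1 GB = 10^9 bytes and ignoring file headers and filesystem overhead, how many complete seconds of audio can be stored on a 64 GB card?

Uncompressed byte rate = 176,400 × 3 × 2 = 1,058,400 bytes/s.
After 1.4:1 compression, effective rate ≈ 756000 bytes/s.
Capacity = 64 × 1,000,000,000 = 64,000,000,000 bytes.
64,000,000,000 / effective rate ≈ 84656.08 s → 84,656 seconds.

84,656 seconds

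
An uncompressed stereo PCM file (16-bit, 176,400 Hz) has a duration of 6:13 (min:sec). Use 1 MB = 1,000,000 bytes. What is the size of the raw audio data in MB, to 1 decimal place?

Duration = 6:13 (min:sec) = 373 s.
Bytes = 176,400 samples/s × 373 s × 2 bytes/sample × 2 ch = 263,188,800 bytes.
263,188,800 / 1,000,000 = 263.2 MB.

263.2 MB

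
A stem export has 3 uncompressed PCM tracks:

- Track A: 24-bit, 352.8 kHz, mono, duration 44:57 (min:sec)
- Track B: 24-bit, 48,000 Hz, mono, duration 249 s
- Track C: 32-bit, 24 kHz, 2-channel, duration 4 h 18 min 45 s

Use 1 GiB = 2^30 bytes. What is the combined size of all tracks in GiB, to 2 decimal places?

Track A: 44:57 (min:sec) = 2,697 s; 352,800 × 2,697 × 3 × 1 = 2,854,504,800 bytes.
Track B: 48,000 × 249 × 3 × 1 = 35,856,000 bytes.
Track C: 4 h 18 min 45 s = 15,525 s; 24,000 × 15,525 × 4 × 2 = 2,980,800,000 bytes.
Total = 5,871,160,800 bytes = 5.47 GiB.

5.47 GiB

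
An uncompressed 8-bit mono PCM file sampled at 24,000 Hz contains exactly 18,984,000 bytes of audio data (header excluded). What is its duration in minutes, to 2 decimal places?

13.18 minutes

Byte rate = 24,000 × 1 × 1 = 24,000 bytes/s.
Duration = 18,984,000 / 24,000 = 791 s.
791 s / 60 = 13.18 minutes.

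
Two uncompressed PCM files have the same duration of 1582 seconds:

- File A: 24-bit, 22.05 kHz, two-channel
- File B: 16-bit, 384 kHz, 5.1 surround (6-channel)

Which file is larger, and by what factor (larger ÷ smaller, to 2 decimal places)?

File B, by a factor of 34.83

File A: 22,050 × 3 × 2 = 132,300 bytes/s.
File B: 384,000 × 2 × 6 = 4,608,000 bytes/s.
File B is larger; ratio = 7,289,856,000 / 209,298,600 = 34.83.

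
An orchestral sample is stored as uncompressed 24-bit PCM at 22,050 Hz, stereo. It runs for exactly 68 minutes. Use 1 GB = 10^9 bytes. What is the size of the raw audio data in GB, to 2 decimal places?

0.54 GB

Duration = exactly 68 minutes = 4,080 s.
Bytes = 22,050 samples/s × 4,080 s × 3 bytes/sample × 2 ch = 539,784,000 bytes.
539,784,000 / 1,000,000,000 = 0.54 GB.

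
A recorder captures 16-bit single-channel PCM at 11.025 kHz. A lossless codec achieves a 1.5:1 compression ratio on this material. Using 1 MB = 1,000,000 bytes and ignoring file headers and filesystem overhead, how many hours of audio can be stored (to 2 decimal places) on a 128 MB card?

2.42 hours

Uncompressed byte rate = 11,025 × 2 × 1 = 22,050 bytes/s.
After 1.5:1 compression, effective rate ≈ 14700 bytes/s.
Capacity = 128 × 1,000,000 = 128,000,000 bytes.
128,000,000 / effective rate ≈ 8707.48 s → 2.42 hours.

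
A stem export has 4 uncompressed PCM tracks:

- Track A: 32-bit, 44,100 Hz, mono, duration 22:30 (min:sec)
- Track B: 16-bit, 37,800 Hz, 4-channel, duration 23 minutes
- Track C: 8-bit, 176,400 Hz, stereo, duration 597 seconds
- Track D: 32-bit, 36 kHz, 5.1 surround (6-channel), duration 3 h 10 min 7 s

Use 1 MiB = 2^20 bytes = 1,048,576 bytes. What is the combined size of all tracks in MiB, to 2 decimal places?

10225.03 MiB

Track A: 22:30 (min:sec) = 1,350 s; 44,100 × 1,350 × 4 × 1 = 238,140,000 bytes.
Track B: 23 minutes = 1,380 s; 37,800 × 1,380 × 2 × 4 = 417,312,000 bytes.
Track C: 176,400 × 597 × 1 × 2 = 210,621,600 bytes.
Track D: 3 h 10 min 7 s = 11,407 s; 36,000 × 11,407 × 4 × 6 = 9,855,648,000 bytes.
Total = 10,721,721,600 bytes = 10225.03 MiB.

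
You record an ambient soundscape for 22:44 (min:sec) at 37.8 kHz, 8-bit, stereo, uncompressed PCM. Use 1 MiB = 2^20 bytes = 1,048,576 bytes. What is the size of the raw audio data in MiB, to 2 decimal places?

Duration = 22:44 (min:sec) = 1,364 s.
Bytes = 37,800 samples/s × 1,364 s × 1 bytes/sample × 2 ch = 103,118,400 bytes.
103,118,400 / 1,048,576 = 98.34 MiB.

98.34 MiB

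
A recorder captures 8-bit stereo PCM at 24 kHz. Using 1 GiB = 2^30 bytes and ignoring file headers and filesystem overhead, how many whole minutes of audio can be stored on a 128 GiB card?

47,721 minutes

Uncompressed byte rate = 24,000 × 1 × 2 = 48,000 bytes/s.
Capacity = 128 × 1,073,741,824 = 137,438,953,472 bytes.
137,438,953,472 / 48,000 ≈ 2863311.53 s → 47,721 minutes.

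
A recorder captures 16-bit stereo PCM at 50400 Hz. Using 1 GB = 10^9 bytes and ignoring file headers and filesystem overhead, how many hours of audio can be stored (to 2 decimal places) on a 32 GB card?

44.09 hours

Uncompressed byte rate = 50,400 × 2 × 2 = 201,600 bytes/s.
Capacity = 32 × 1,000,000,000 = 32,000,000,000 bytes.
32,000,000,000 / 201,600 ≈ 158730.16 s → 44.09 hours.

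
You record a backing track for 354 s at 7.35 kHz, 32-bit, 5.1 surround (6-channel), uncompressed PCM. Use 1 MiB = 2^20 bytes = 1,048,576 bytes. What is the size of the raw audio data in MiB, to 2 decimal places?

Bytes = 7,350 samples/s × 354 s × 4 bytes/sample × 6 ch = 62,445,600 bytes.
62,445,600 / 1,048,576 = 59.55 MiB.

59.55 MiB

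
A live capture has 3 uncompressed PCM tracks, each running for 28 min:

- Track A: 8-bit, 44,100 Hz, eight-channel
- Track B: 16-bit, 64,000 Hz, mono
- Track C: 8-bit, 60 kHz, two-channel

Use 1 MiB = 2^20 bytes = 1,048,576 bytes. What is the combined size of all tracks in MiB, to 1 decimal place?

28 min = 1,680 s.
Track A: 44,100 × 1,680 × 1 × 8 = 592,704,000 bytes.
Track B: 64,000 × 1,680 × 2 × 1 = 215,040,000 bytes.
Track C: 60,000 × 1,680 × 1 × 2 = 201,600,000 bytes.
Total = 1,009,344,000 bytes = 962.6 MiB.

962.6 MiB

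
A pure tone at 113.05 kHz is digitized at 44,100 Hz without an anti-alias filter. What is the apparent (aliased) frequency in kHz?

Nyquist = 44,100/2 = 22,050 Hz; 113,050 Hz exceeds it.
Alias = |113,050 − 3×44,100| = |113,050 − 132,300| = 19,250 Hz = 19.25 kHz.

19.25 kHz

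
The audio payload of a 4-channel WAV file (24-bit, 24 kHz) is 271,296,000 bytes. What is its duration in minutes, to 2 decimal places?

15.70 minutes

Byte rate = 24,000 × 3 × 4 = 288,000 bytes/s.
Duration = 271,296,000 / 288,000 = 942 s.
942 s / 60 = 15.70 minutes.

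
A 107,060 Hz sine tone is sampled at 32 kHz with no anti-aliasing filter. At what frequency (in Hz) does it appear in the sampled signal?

11,060 Hz

Nyquist = 32,000/2 = 16,000 Hz; 107,060 Hz exceeds it.
Alias = |107,060 − 3×32,000| = |107,060 − 96,000| = 11,060 Hz.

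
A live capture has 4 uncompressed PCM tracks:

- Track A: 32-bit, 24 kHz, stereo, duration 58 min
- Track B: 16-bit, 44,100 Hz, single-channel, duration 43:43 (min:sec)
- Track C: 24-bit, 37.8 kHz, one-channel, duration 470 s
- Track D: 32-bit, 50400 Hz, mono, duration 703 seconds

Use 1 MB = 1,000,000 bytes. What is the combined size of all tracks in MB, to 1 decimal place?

1094.5 MB

Track A: 58 min = 3,480 s; 24,000 × 3,480 × 4 × 2 = 668,160,000 bytes.
Track B: 43:43 (min:sec) = 2,623 s; 44,100 × 2,623 × 2 × 1 = 231,348,600 bytes.
Track C: 37,800 × 470 × 3 × 1 = 53,298,000 bytes.
Track D: 50,400 × 703 × 4 × 1 = 141,724,800 bytes.
Total = 1,094,531,400 bytes = 1094.5 MB.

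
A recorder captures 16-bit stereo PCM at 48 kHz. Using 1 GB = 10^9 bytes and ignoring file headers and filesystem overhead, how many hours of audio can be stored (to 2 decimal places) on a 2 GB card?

Uncompressed byte rate = 48,000 × 2 × 2 = 192,000 bytes/s.
Capacity = 2 × 1,000,000,000 = 2,000,000,000 bytes.
2,000,000,000 / 192,000 ≈ 10416.67 s → 2.89 hours.

2.89 hours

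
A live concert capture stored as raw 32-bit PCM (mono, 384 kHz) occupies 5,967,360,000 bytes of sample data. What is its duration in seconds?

3,885 seconds

Byte rate = 384,000 × 4 × 1 = 1,536,000 bytes/s.
Duration = 5,967,360,000 / 1,536,000 = 3,885 s.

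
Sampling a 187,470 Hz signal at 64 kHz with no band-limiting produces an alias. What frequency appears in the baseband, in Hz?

4,530 Hz

Nyquist = 64,000/2 = 32,000 Hz; 187,470 Hz exceeds it.
Alias = |187,470 − 3×64,000| = |187,470 − 192,000| = 4,530 Hz.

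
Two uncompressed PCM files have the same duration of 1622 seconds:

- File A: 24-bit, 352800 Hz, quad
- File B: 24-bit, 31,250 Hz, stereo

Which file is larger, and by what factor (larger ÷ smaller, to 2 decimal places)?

File A, by a factor of 22.58

File A: 352,800 × 3 × 4 = 4,233,600 bytes/s.
File B: 31,250 × 3 × 2 = 187,500 bytes/s.
File A is larger; ratio = 6,866,899,200 / 304,125,000 = 22.58.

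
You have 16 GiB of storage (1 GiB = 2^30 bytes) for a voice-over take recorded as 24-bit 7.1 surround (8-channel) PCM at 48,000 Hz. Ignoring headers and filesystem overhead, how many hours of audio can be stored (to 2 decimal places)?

Uncompressed byte rate = 48,000 × 3 × 8 = 1,152,000 bytes/s.
Capacity = 16 × 1,073,741,824 = 17,179,869,184 bytes.
17,179,869,184 / 1,152,000 ≈ 14913.08 s → 4.14 hours.

4.14 hours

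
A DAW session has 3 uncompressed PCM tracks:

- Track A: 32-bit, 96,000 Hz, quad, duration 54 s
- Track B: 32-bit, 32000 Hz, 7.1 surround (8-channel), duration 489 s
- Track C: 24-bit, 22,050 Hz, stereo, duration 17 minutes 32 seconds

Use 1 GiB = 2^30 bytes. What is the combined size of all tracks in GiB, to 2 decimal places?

Track A: 96,000 × 54 × 4 × 4 = 82,944,000 bytes.
Track B: 32,000 × 489 × 4 × 8 = 500,736,000 bytes.
Track C: 17 minutes 32 seconds = 1,052 s; 22,050 × 1,052 × 3 × 2 = 139,179,600 bytes.
Total = 722,859,600 bytes = 0.67 GiB.

0.67 GiB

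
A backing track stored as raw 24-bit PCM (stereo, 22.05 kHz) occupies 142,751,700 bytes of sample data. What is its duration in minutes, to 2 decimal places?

17.98 minutes

Byte rate = 22,050 × 3 × 2 = 132,300 bytes/s.
Duration = 142,751,700 / 132,300 = 1,079 s.
1,079 s / 60 = 17.98 minutes.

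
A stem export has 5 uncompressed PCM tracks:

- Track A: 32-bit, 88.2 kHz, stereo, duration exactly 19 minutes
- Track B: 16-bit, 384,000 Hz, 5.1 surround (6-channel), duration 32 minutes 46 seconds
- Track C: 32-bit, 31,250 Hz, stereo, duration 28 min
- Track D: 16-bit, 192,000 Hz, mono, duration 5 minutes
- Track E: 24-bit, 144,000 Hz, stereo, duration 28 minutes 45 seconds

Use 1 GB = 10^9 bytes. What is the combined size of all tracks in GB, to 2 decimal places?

Track A: exactly 19 minutes = 1,140 s; 88,200 × 1,140 × 4 × 2 = 804,384,000 bytes.
Track B: 32 minutes 46 seconds = 1,966 s; 384,000 × 1,966 × 2 × 6 = 9,059,328,000 bytes.
Track C: 28 min = 1,680 s; 31,250 × 1,680 × 4 × 2 = 420,000,000 bytes.
Track D: 5 minutes = 300 s; 192,000 × 300 × 2 × 1 = 115,200,000 bytes.
Track E: 28 minutes 45 seconds = 1,725 s; 144,000 × 1,725 × 3 × 2 = 1,490,400,000 bytes.
Total = 11,889,312,000 bytes = 11.89 GB.

11.89 GB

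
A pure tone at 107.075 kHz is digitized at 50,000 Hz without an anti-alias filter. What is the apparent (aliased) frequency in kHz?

7.075 kHz

Nyquist = 50,000/2 = 25,000 Hz; 107,075 Hz exceeds it.
Alias = |107,075 − 2×50,000| = |107,075 − 100,000| = 7,075 Hz = 7.075 kHz.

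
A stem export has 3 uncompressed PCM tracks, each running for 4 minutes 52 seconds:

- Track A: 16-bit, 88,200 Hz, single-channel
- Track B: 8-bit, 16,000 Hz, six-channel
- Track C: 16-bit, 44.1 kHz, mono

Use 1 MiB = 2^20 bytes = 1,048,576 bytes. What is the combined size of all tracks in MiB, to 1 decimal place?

100.4 MiB

4 minutes 52 seconds = 292 s.
Track A: 88,200 × 292 × 2 × 1 = 51,508,800 bytes.
Track B: 16,000 × 292 × 1 × 6 = 28,032,000 bytes.
Track C: 44,100 × 292 × 2 × 1 = 25,754,400 bytes.
Total = 105,295,200 bytes = 100.4 MiB.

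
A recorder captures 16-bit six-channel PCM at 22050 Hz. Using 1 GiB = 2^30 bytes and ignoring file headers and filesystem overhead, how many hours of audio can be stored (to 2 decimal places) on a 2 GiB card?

2.25 hours

Uncompressed byte rate = 22,050 × 2 × 6 = 264,600 bytes/s.
Capacity = 2 × 1,073,741,824 = 2,147,483,648 bytes.
2,147,483,648 / 264,600 ≈ 8115.96 s → 2.25 hours.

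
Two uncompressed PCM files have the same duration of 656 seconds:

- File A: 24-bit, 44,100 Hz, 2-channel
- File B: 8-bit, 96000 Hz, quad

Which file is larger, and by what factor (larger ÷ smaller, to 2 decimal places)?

File B, by a factor of 1.45

File A: 44,100 × 3 × 2 = 264,600 bytes/s.
File B: 96,000 × 1 × 4 = 384,000 bytes/s.
File B is larger; ratio = 251,904,000 / 173,577,600 = 1.45.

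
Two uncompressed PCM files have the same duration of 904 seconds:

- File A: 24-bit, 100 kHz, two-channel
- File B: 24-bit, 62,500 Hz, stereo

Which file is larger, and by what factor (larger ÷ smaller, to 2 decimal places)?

File A: 100,000 × 3 × 2 = 600,000 bytes/s.
File B: 62,500 × 3 × 2 = 375,000 bytes/s.
File A is larger; ratio = 542,400,000 / 339,000,000 = 1.60.

File A, by a factor of 1.60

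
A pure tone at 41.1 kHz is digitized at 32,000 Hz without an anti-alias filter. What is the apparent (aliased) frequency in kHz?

9.1 kHz

Nyquist = 32,000/2 = 16,000 Hz; 41,100 Hz exceeds it.
Alias = |41,100 − 1×32,000| = |41,100 − 32,000| = 9,100 Hz = 9.1 kHz.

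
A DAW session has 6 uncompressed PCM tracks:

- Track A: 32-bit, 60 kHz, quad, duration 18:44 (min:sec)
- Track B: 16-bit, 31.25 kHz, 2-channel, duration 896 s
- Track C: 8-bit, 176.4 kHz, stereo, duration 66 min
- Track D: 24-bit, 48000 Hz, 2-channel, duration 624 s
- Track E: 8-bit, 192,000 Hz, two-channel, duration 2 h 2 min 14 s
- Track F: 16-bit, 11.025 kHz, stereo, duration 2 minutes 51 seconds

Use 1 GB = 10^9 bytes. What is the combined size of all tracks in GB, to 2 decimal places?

5.59 GB

Track A: 18:44 (min:sec) = 1,124 s; 60,000 × 1,124 × 4 × 4 = 1,079,040,000 bytes.
Track B: 31,250 × 896 × 2 × 2 = 112,000,000 bytes.
Track C: 66 min = 3,960 s; 176,400 × 3,960 × 1 × 2 = 1,397,088,000 bytes.
Track D: 48,000 × 624 × 3 × 2 = 179,712,000 bytes.
Track E: 2 h 2 min 14 s = 7,334 s; 192,000 × 7,334 × 1 × 2 = 2,816,256,000 bytes.
Track F: 2 minutes 51 seconds = 171 s; 11,025 × 171 × 2 × 2 = 7,541,100 bytes.
Total = 5,591,637,100 bytes = 5.59 GB.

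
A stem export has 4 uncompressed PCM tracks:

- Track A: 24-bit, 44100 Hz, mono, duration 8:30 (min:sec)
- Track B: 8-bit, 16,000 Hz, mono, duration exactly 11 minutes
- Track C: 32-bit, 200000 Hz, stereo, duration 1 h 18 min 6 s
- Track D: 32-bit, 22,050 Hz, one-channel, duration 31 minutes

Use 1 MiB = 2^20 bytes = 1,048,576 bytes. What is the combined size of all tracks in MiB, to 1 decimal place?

7381.1 MiB

Track A: 8:30 (min:sec) = 510 s; 44,100 × 510 × 3 × 1 = 67,473,000 bytes.
Track B: exactly 11 minutes = 660 s; 16,000 × 660 × 1 × 1 = 10,560,000 bytes.
Track C: 1 h 18 min 6 s = 4,686 s; 200,000 × 4,686 × 4 × 2 = 7,497,600,000 bytes.
Track D: 31 minutes = 1,860 s; 22,050 × 1,860 × 4 × 1 = 164,052,000 bytes.
Total = 7,739,685,000 bytes = 7381.1 MiB.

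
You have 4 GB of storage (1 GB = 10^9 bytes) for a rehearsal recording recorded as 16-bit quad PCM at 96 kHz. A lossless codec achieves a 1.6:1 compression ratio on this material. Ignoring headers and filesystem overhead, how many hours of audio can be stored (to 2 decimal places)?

2.31 hours

Uncompressed byte rate = 96,000 × 2 × 4 = 768,000 bytes/s.
After 1.6:1 compression, effective rate ≈ 480000 bytes/s.
Capacity = 4 × 1,000,000,000 = 4,000,000,000 bytes.
4,000,000,000 / effective rate ≈ 8333.33 s → 2.31 hours.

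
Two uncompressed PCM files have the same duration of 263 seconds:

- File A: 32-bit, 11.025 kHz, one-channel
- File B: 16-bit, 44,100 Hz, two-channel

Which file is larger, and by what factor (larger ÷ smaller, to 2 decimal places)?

File A: 11,025 × 4 × 1 = 44,100 bytes/s.
File B: 44,100 × 2 × 2 = 176,400 bytes/s.
File B is larger; ratio = 46,393,200 / 11,598,300 = 4.00.

File B, by a factor of 4.00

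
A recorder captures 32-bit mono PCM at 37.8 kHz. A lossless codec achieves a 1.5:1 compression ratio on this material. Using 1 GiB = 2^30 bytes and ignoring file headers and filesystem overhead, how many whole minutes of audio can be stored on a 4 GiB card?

710 minutes

Uncompressed byte rate = 37,800 × 4 × 1 = 151,200 bytes/s.
After 1.5:1 compression, effective rate ≈ 100800 bytes/s.
Capacity = 4 × 1,073,741,824 = 4,294,967,296 bytes.
4,294,967,296 / effective rate ≈ 42608.8 s → 710 minutes.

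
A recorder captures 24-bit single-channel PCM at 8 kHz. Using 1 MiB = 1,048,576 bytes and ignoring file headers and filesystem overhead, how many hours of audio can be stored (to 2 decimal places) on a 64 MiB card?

0.78 hours

Uncompressed byte rate = 8,000 × 3 × 1 = 24,000 bytes/s.
Capacity = 64 × 1,048,576 = 67,108,864 bytes.
67,108,864 / 24,000 ≈ 2796.2 s → 0.78 hours.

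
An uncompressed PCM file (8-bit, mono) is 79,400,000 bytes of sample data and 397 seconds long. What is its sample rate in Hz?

200,000 Hz

Bytes = sample_rate × seconds × bytes_per_sample × channels.
sample_rate = 79,400,000 / (397 × 1 × 1) = 79,400,000 / 397 = 200,000 Hz.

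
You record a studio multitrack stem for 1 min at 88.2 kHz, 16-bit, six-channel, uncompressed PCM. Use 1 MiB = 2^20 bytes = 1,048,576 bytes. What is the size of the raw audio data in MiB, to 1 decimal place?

Duration = 1 min = 60 s.
Bytes = 88,200 samples/s × 60 s × 2 bytes/sample × 6 ch = 63,504,000 bytes.
63,504,000 / 1,048,576 = 60.6 MiB.

60.6 MiB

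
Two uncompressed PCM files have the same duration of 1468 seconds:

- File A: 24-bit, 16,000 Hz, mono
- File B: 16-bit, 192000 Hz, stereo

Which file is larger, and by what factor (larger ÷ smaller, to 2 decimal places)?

File A: 16,000 × 3 × 1 = 48,000 bytes/s.
File B: 192,000 × 2 × 2 = 768,000 bytes/s.
File B is larger; ratio = 1,127,424,000 / 70,464,000 = 16.00.

File B, by a factor of 16.00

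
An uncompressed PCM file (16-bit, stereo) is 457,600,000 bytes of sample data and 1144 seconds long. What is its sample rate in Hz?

Bytes = sample_rate × seconds × bytes_per_sample × channels.
sample_rate = 457,600,000 / (1,144 × 2 × 2) = 457,600,000 / 4,576 = 100,000 Hz.

100,000 Hz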